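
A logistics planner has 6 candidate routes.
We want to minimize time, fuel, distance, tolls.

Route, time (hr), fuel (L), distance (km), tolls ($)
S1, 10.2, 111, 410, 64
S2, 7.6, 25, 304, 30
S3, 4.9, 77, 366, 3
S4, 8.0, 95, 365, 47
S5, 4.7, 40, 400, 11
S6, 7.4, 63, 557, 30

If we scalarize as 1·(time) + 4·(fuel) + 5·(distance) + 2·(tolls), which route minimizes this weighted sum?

S2

S1: 1·10.2 + 4·111 + 5·410 + 2·64 = 2632.2
S2: 1·7.6 + 4·25 + 5·304 + 2·30 = 1687.6
S3: 1·4.9 + 4·77 + 5·366 + 2·3 = 2148.9
S4: 1·8.0 + 4·95 + 5·365 + 2·47 = 2307.0
S5: 1·4.7 + 4·40 + 5·400 + 2·11 = 2186.7
S6: 1·7.4 + 4·63 + 5·557 + 2·30 = 3104.4
Lowest: S2 at 1687.6.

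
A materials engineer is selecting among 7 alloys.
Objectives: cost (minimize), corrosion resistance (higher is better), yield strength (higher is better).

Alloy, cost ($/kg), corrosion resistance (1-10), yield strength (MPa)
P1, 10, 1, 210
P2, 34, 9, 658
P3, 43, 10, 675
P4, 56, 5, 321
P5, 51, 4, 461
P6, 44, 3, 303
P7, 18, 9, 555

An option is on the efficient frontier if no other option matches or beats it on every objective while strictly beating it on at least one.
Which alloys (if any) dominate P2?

P1: worse on corrosion resistance (1 vs 9).
P3: worse on cost (43 vs 34).
P4: worse on cost (56 vs 34).
P5: worse on cost (51 vs 34).
P6: worse on cost (44 vs 34).
P7: worse on yield strength (555 vs 658).
No option dominates P2.

none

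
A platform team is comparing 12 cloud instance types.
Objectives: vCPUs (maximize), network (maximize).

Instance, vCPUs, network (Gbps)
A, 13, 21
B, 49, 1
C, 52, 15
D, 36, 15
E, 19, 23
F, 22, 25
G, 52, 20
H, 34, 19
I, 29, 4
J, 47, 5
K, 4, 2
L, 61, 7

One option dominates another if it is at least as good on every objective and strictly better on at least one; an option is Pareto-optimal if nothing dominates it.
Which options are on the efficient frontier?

A: dominated by E (vCPUs 19≥13, network 23≥21).
B: dominated by C (vCPUs 52≥49, network 15≥1).
C: dominated by G (vCPUs 52≥52, network 20≥15).
D: dominated by C (vCPUs 52≥36, network 15≥15).
E: dominated by F (vCPUs 22≥19, network 25≥23).
F: not dominated (best network).
G: not dominated.
H: dominated by G (vCPUs 52≥34, network 20≥19).
I: dominated by C (vCPUs 52≥29, network 15≥4).
J: dominated by C (vCPUs 52≥47, network 15≥5).
K: dominated by A (vCPUs 13≥4, network 21≥2).
L: not dominated (best vCPUs).

F, G, L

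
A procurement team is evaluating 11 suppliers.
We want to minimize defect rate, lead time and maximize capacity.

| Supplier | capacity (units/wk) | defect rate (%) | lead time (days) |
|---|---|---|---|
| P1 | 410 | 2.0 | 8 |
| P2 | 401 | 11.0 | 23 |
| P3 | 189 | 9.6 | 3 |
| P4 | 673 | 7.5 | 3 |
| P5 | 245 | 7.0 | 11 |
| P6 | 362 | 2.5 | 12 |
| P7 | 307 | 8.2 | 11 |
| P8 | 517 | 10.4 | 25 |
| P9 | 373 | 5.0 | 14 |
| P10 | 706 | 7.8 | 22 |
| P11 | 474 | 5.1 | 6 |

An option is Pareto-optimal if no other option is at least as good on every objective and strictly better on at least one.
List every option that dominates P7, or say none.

P1: capacity 410≥307, defect rate 2.0≤8.2, lead time 8≤11 — dominates P7.
P4: capacity 673≥307, defect rate 7.5≤8.2, lead time 3≤11 — dominates P7.
P11: capacity 474≥307, defect rate 5.1≤8.2, lead time 6≤11 — dominates P7.
Others (P2, P3, P5, P6, P8, P9, P10) are each worse than P7 on at least one objective.

P1, P4, P11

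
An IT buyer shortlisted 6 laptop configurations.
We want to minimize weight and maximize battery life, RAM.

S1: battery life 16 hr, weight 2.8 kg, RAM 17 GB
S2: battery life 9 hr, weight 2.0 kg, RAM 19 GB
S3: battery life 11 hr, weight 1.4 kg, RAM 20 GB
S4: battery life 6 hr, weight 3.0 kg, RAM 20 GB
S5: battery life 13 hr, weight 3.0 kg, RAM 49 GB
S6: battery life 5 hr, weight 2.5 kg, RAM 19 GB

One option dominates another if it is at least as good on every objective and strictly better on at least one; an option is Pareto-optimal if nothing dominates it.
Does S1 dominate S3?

No

S1 vs S3: S1 is worse on weight (2.8 vs 1.4), so it does not dominate S3.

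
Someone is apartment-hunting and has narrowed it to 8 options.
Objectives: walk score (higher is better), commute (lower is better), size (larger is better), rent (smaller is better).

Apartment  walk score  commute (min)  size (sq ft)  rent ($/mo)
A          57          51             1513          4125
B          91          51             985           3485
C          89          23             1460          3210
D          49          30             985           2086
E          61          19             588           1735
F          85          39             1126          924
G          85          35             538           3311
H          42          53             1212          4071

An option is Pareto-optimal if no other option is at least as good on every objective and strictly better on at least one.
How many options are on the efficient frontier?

6

A: not dominated (best size).
B: not dominated (best walk score).
C: not dominated.
D: not dominated.
E: not dominated (best commute).
F: not dominated (best rent).
G: dominated by C (walk score 89≥85, commute 23≤35, size 1460≥538, rent 3210≤3311).
H: dominated by C (walk score 89≥42, commute 23≤53, size 1460≥1212, rent 3210≤4071).
Pareto-optimal: A, B, C, D, E, F → 6.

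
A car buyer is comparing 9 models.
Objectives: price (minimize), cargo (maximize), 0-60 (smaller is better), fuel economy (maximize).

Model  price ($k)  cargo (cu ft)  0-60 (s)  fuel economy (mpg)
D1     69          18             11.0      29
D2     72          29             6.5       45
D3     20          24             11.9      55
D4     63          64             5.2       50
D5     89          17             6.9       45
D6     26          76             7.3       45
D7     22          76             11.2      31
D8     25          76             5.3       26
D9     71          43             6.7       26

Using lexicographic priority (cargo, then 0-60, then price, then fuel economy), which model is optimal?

First maximize cargo: best is 76, kept {D6, D7, D8}.
Then minimize 0-60: best is 5.3, kept {D8}.

D8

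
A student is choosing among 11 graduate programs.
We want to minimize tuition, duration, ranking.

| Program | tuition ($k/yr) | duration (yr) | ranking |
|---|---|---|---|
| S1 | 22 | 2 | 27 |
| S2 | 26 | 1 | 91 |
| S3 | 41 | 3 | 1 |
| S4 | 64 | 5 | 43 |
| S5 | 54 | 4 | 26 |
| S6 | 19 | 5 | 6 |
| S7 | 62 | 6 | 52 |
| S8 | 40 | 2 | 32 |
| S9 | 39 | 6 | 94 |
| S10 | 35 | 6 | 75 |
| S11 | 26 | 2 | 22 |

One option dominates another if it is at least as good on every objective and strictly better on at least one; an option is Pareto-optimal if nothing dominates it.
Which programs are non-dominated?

S1, S2, S3, S6, S11

S1: not dominated.
S2: not dominated (best duration).
S3: not dominated (best ranking).
S4: dominated by S1 (tuition 22≤64, duration 2≤5, ranking 27≤43).
S5: dominated by S3 (tuition 41≤54, duration 3≤4, ranking 1≤26).
S6: not dominated (best tuition).
S7: dominated by S1 (tuition 22≤62, duration 2≤6, ranking 27≤52).
S8: dominated by S1 (tuition 22≤40, duration 2≤2, ranking 27≤32).
S9: dominated by S1 (tuition 22≤39, duration 2≤6, ranking 27≤94).
S10: dominated by S1 (tuition 22≤35, duration 2≤6, ranking 27≤75).
S11: not dominated.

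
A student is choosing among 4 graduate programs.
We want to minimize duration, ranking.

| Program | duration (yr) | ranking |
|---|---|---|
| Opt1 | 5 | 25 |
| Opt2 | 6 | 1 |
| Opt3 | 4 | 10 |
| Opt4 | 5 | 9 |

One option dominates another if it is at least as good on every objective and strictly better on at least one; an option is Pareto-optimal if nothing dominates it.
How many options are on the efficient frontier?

Opt1: dominated by Opt3 (duration 4≤5, ranking 10≤25).
Opt2: not dominated (best ranking).
Opt3: not dominated (best duration).
Opt4: not dominated.
Pareto-optimal: Opt2, Opt3, Opt4 → 3.

3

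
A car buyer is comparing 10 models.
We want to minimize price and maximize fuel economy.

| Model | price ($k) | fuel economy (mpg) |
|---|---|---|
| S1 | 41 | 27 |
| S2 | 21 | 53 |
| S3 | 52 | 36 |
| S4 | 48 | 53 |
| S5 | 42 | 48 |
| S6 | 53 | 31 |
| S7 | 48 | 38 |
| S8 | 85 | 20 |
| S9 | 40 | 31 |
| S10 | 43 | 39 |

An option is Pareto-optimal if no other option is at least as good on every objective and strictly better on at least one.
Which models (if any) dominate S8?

S1: price 41≤85, fuel economy 27≥20 — dominates S8.
S2: price 21≤85, fuel economy 53≥20 — dominates S8.
S3: price 52≤85, fuel economy 36≥20 — dominates S8.
S4: price 48≤85, fuel economy 53≥20 — dominates S8.
S5: price 42≤85, fuel economy 48≥20 — dominates S8.
S6: price 53≤85, fuel economy 31≥20 — dominates S8.
S7: price 48≤85, fuel economy 38≥20 — dominates S8.
S9: price 40≤85, fuel economy 31≥20 — dominates S8.
S10: price 43≤85, fuel economy 39≥20 — dominates S8.

S1, S2, S3, S4, S5, S6, S7, S9, S10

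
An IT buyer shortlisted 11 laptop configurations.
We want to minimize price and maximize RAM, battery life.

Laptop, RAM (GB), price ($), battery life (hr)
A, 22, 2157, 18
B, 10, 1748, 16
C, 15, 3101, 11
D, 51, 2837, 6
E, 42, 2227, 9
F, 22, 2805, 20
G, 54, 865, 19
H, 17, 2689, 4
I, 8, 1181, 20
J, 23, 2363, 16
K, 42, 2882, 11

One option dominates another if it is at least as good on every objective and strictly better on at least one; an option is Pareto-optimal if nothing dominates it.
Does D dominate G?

D vs G: D is worse on RAM (51 vs 54), so it does not dominate G.

No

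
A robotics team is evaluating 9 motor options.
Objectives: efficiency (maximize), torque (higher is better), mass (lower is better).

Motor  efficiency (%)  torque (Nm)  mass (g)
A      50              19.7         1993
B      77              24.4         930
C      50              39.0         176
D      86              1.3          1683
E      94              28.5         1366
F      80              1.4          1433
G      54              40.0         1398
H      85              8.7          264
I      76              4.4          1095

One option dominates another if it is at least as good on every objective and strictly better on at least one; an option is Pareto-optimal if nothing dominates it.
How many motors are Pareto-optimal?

A: dominated by B (efficiency 77≥50, torque 24.4≥19.7, mass 930≤1993).
B: not dominated.
C: not dominated (best mass).
D: dominated by E (efficiency 94≥86, torque 28.5≥1.3, mass 1366≤1683).
E: not dominated (best efficiency).
F: dominated by E (efficiency 94≥80, torque 28.5≥1.4, mass 1366≤1433).
G: not dominated (best torque).
H: not dominated.
I: dominated by B (efficiency 77≥76, torque 24.4≥4.4, mass 930≤1095).
Pareto-optimal: B, C, E, G, H → 5.

5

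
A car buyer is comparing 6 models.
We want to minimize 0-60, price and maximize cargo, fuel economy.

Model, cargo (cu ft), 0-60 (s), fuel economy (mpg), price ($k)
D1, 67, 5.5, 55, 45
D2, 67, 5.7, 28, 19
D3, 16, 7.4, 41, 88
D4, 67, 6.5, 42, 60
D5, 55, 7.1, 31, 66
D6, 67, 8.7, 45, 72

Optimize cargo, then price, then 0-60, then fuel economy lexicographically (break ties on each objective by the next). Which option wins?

First maximize cargo: best is 67, kept {D1, D2, D4, D6}.
Then minimize price: best is 19, kept {D2}.

D2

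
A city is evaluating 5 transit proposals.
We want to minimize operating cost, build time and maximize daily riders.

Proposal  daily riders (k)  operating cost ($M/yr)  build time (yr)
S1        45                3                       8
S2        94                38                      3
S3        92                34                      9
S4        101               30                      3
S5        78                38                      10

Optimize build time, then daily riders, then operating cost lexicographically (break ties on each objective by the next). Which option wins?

S4

First minimize build time: best is 3, kept {S2, S4}.
Then maximize daily riders: best is 101, kept {S4}.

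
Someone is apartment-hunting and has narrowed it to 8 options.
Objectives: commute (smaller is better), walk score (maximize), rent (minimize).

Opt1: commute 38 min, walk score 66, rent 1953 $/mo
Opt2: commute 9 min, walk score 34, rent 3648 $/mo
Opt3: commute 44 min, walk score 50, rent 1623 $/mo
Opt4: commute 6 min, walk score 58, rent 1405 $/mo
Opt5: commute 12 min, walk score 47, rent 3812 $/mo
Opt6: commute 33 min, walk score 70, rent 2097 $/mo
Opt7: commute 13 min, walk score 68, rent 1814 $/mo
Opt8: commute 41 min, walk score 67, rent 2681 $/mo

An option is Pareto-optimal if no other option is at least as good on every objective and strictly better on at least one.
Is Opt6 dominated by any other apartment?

No

Opt1: worse on commute (38 vs 33).
Opt2: worse on walk score (34 vs 70).
Opt3: worse on commute (44 vs 33).
Opt4: worse on walk score (58 vs 70).
Opt5: worse on walk score (47 vs 70).
Opt7: worse on walk score (68 vs 70).
Opt8: worse on commute (41 vs 33).
No option is at least as good as Opt6 on every objective and strictly better on one.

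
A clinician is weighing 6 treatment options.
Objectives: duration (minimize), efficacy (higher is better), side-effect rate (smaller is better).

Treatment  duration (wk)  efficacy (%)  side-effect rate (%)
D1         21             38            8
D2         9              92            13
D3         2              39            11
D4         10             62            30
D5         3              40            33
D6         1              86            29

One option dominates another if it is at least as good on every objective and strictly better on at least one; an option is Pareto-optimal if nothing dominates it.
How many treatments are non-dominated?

4

D1: not dominated (best side-effect rate).
D2: not dominated (best efficacy).
D3: not dominated.
D4: dominated by D2 (duration 9≤10, efficacy 92≥62, side-effect rate 13≤30).
D5: dominated by D6 (duration 1≤3, efficacy 86≥40, side-effect rate 29≤33).
D6: not dominated (best duration).
Pareto-optimal: D1, D2, D3, D6 → 4.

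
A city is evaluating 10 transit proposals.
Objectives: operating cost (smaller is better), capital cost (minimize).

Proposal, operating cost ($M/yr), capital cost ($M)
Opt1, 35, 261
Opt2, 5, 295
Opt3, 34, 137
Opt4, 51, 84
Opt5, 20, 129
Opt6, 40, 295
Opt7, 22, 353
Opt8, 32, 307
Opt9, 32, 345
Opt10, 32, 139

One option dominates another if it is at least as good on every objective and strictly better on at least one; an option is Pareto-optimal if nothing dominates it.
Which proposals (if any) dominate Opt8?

Opt2: operating cost 5≤32, capital cost 295≤307 — dominates Opt8.
Opt5: operating cost 20≤32, capital cost 129≤307 — dominates Opt8.
Opt10: operating cost 32≤32, capital cost 139≤307 — dominates Opt8.
Others (Opt1, Opt3, Opt4, Opt6, Opt7, Opt9) are each worse than Opt8 on at least one objective.

Opt2, Opt5, Opt10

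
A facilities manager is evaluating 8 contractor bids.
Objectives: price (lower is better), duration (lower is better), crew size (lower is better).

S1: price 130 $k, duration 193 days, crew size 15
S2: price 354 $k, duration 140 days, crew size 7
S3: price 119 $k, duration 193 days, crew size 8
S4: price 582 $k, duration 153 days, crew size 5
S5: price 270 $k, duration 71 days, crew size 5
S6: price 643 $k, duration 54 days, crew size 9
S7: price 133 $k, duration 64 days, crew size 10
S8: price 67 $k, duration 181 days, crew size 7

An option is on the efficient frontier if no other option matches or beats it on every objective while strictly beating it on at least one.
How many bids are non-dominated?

S1: dominated by S3 (price 119≤130, duration 193≤193, crew size 8≤15).
S2: dominated by S5 (price 270≤354, duration 71≤140, crew size 5≤7).
S3: dominated by S8 (price 67≤119, duration 181≤193, crew size 7≤8).
S4: dominated by S5 (price 270≤582, duration 71≤153, crew size 5≤5).
S5: not dominated.
S6: not dominated (best duration).
S7: not dominated.
S8: not dominated (best price).
Pareto-optimal: S5, S6, S7, S8 → 4.

4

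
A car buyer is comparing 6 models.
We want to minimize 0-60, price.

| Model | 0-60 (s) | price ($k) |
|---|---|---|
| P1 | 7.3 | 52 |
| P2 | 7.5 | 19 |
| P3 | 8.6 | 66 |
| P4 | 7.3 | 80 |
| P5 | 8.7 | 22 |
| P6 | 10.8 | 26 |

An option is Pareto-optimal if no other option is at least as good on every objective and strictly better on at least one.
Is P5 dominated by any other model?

Yes

P2 vs P5: 0-60 7.5≤8.7, price 19≤22 — P2 is at least as good on every objective and strictly better on at least one, so P2 dominates P5.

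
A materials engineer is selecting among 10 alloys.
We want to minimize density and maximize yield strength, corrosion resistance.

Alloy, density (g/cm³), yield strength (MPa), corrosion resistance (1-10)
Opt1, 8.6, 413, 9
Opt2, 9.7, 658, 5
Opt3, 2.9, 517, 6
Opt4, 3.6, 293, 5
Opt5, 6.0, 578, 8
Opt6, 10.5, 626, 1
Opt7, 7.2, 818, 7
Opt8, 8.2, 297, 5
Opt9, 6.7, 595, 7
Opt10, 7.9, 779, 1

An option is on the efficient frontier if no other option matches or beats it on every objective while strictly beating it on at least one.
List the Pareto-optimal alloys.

Opt1, Opt3, Opt5, Opt7, Opt9

Opt1: not dominated (best corrosion resistance).
Opt2: dominated by Opt7 (density 7.2≤9.7, yield strength 818≥658, corrosion resistance 7≥5).
Opt3: not dominated (best density).
Opt4: dominated by Opt3 (density 2.9≤3.6, yield strength 517≥293, corrosion resistance 6≥5).
Opt5: not dominated.
Opt6: dominated by Opt2 (density 9.7≤10.5, yield strength 658≥626, corrosion resistance 5≥1).
Opt7: not dominated (best yield strength).
Opt8: dominated by Opt3 (density 2.9≤8.2, yield strength 517≥297, corrosion resistance 6≥5).
Opt9: not dominated.
Opt10: dominated by Opt7 (density 7.2≤7.9, yield strength 818≥779, corrosion resistance 7≥1).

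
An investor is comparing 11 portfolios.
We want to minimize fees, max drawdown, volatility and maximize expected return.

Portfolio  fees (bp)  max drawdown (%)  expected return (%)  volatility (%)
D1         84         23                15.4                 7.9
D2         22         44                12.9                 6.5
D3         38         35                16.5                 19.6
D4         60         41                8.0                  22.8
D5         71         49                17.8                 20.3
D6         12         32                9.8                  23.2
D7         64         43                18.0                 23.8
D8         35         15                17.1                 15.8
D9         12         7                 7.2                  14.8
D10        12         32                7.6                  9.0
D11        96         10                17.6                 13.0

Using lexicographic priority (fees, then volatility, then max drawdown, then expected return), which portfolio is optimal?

First minimize fees: best is 12, kept {D6, D9, D10}.
Then minimize volatility: best is 9.0, kept {D10}.

D10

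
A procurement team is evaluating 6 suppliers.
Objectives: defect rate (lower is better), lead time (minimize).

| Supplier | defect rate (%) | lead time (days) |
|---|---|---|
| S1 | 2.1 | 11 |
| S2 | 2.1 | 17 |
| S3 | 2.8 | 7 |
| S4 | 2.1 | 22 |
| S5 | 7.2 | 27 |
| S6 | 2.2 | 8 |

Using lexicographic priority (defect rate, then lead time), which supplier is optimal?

First minimize defect rate: best is 2.1, kept {S1, S2, S4}.
Then minimize lead time: best is 11, kept {S1}.

S1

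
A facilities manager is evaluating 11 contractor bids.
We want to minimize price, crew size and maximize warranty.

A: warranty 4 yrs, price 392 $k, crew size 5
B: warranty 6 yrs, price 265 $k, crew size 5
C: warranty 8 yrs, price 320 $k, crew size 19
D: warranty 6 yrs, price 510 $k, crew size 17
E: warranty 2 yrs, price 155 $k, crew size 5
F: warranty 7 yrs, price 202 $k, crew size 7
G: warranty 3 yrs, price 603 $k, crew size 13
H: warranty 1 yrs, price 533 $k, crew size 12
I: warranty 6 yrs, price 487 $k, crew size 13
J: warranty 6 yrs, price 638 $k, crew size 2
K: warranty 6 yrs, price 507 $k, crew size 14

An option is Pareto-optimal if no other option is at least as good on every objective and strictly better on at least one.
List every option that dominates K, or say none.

B, F, I

B: warranty 6≥6, price 265≤507, crew size 5≤14 — dominates K.
F: warranty 7≥6, price 202≤507, crew size 7≤14 — dominates K.
I: warranty 6≥6, price 487≤507, crew size 13≤14 — dominates K.
Others (A, C, D, E, G, H, J) are each worse than K on at least one objective.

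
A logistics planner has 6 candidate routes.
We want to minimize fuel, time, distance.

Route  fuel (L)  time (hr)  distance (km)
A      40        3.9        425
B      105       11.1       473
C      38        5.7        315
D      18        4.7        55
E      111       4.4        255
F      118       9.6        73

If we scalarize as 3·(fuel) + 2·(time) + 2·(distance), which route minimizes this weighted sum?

A: 3·40 + 2·3.9 + 2·425 = 977.8
B: 3·105 + 2·11.1 + 2·473 = 1283.2
C: 3·38 + 2·5.7 + 2·315 = 755.4
D: 3·18 + 2·4.7 + 2·55 = 173.4
E: 3·111 + 2·4.4 + 2·255 = 851.8
F: 3·118 + 2·9.6 + 2·73 = 519.2
Lowest: D at 173.4.

D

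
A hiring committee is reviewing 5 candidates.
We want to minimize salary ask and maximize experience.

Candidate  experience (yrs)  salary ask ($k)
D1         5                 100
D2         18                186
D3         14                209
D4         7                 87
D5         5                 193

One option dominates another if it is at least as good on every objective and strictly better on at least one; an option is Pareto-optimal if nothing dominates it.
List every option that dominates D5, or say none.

D1, D2, D4

D1: experience 5≥5, salary ask 100≤193 — dominates D5.
D2: experience 18≥5, salary ask 186≤193 — dominates D5.
D4: experience 7≥5, salary ask 87≤193 — dominates D5.
Others (D3) are each worse than D5 on at least one objective.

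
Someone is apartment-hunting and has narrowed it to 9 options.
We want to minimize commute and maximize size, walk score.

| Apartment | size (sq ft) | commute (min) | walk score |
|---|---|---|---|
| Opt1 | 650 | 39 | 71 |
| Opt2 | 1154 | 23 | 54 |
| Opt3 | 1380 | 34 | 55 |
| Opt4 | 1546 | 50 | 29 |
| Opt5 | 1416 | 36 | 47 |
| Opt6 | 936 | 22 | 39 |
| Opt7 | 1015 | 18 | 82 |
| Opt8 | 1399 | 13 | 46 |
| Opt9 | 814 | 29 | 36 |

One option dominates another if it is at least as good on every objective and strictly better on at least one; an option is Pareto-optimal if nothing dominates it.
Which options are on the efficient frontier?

Opt2, Opt3, Opt4, Opt5, Opt7, Opt8

Opt1: dominated by Opt7 (size 1015≥650, commute 18≤39, walk score 82≥71).
Opt2: not dominated.
Opt3: not dominated.
Opt4: not dominated (best size).
Opt5: not dominated.
Opt6: dominated by Opt7 (size 1015≥936, commute 18≤22, walk score 82≥39).
Opt7: not dominated (best walk score).
Opt8: not dominated (best commute).
Opt9: dominated by Opt2 (size 1154≥814, commute 23≤29, walk score 54≥36).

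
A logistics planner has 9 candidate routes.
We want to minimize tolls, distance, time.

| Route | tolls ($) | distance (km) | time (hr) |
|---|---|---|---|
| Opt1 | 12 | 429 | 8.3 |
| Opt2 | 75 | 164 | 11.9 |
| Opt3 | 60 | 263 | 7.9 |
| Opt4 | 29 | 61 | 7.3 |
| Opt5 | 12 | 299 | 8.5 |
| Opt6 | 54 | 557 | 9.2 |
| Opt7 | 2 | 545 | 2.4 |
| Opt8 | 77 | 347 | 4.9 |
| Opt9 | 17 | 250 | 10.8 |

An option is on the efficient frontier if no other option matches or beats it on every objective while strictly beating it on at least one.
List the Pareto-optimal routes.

Opt1, Opt4, Opt5, Opt7, Opt8, Opt9

Opt1: not dominated.
Opt2: dominated by Opt4 (tolls 29≤75, distance 61≤164, time 7.3≤11.9).
Opt3: dominated by Opt4 (tolls 29≤60, distance 61≤263, time 7.3≤7.9).
Opt4: not dominated (best distance).
Opt5: not dominated.
Opt6: dominated by Opt1 (tolls 12≤54, distance 429≤557, time 8.3≤9.2).
Opt7: not dominated (best tolls).
Opt8: not dominated.
Opt9: not dominated.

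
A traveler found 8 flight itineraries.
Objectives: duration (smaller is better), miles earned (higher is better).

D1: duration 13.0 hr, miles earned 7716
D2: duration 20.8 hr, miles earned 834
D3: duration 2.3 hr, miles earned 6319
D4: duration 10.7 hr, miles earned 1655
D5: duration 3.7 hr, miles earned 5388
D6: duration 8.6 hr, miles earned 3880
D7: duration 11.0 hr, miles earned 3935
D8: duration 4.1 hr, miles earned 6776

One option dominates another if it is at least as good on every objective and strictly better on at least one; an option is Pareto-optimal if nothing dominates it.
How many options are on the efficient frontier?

D1: not dominated (best miles earned).
D2: dominated by D1 (duration 13.0≤20.8, miles earned 7716≥834).
D3: not dominated (best duration).
D4: dominated by D3 (duration 2.3≤10.7, miles earned 6319≥1655).
D5: dominated by D3 (duration 2.3≤3.7, miles earned 6319≥5388).
D6: dominated by D3 (duration 2.3≤8.6, miles earned 6319≥3880).
D7: dominated by D3 (duration 2.3≤11.0, miles earned 6319≥3935).
D8: not dominated.
Pareto-optimal: D1, D3, D8 → 3.

3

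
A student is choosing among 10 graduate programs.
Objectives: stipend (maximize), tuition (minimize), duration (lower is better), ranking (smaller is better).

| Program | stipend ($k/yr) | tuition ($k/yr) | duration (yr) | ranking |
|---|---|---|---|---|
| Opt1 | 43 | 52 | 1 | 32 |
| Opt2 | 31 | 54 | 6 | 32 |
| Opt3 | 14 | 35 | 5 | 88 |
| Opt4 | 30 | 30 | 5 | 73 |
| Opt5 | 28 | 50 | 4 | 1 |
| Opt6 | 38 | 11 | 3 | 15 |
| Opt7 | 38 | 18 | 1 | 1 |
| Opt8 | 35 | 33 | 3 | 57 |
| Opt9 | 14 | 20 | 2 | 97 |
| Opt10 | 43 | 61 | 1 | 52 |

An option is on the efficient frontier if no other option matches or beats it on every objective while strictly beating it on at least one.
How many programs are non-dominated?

Opt1: not dominated.
Opt2: dominated by Opt1 (stipend 43≥31, tuition 52≤54, duration 1≤6, ranking 32≤32).
Opt3: dominated by Opt4 (stipend 30≥14, tuition 30≤35, duration 5≤5, ranking 73≤88).
Opt4: dominated by Opt6 (stipend 38≥30, tuition 11≤30, duration 3≤5, ranking 15≤73).
Opt5: dominated by Opt7 (stipend 38≥28, tuition 18≤50, duration 1≤4, ranking 1≤1).
Opt6: not dominated (best tuition).
Opt7: not dominated.
Opt8: dominated by Opt6 (stipend 38≥35, tuition 11≤33, duration 3≤3, ranking 15≤57).
Opt9: dominated by Opt7 (stipend 38≥14, tuition 18≤20, duration 1≤2, ranking 1≤97).
Opt10: dominated by Opt1 (stipend 43≥43, tuition 52≤61, duration 1≤1, ranking 32≤52).
Pareto-optimal: Opt1, Opt6, Opt7 → 3.

3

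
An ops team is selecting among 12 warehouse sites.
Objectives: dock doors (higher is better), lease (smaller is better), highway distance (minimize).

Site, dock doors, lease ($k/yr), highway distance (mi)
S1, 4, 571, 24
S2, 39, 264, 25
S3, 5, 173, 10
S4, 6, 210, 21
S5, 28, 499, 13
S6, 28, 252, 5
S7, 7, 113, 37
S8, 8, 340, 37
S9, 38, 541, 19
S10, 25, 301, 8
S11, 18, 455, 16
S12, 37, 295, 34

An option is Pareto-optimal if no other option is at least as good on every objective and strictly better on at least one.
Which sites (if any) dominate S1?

S3: dock doors 5≥4, lease 173≤571, highway distance 10≤24 — dominates S1.
S4: dock doors 6≥4, lease 210≤571, highway distance 21≤24 — dominates S1.
S5: dock doors 28≥4, lease 499≤571, highway distance 13≤24 — dominates S1.
S6: dock doors 28≥4, lease 252≤571, highway distance 5≤24 — dominates S1.
S9: dock doors 38≥4, lease 541≤571, highway distance 19≤24 — dominates S1.
S10: dock doors 25≥4, lease 301≤571, highway distance 8≤24 — dominates S1.
S11: dock doors 18≥4, lease 455≤571, highway distance 16≤24 — dominates S1.
Others (S2, S7, S8, S12) are each worse than S1 on at least one objective.

S3, S4, S5, S6, S9, S10, S11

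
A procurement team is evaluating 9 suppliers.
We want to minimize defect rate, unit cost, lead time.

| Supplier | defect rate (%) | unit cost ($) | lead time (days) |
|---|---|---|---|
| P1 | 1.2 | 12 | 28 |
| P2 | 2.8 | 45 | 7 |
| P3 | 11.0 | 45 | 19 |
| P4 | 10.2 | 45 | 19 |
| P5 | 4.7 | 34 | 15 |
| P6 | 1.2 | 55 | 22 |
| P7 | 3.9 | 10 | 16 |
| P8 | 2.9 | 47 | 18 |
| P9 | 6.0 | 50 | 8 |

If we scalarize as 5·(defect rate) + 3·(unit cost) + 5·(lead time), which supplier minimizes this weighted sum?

P7

P1: 5·1.2 + 3·12 + 5·28 = 182.0
P2: 5·2.8 + 3·45 + 5·7 = 184.0
P3: 5·11.0 + 3·45 + 5·19 = 285.0
P4: 5·10.2 + 3·45 + 5·19 = 281.0
P5: 5·4.7 + 3·34 + 5·15 = 200.5
P6: 5·1.2 + 3·55 + 5·22 = 281.0
P7: 5·3.9 + 3·10 + 5·16 = 129.5
P8: 5·2.9 + 3·47 + 5·18 = 245.5
P9: 5·6.0 + 3·50 + 5·8 = 220.0
Lowest: P7 at 129.5.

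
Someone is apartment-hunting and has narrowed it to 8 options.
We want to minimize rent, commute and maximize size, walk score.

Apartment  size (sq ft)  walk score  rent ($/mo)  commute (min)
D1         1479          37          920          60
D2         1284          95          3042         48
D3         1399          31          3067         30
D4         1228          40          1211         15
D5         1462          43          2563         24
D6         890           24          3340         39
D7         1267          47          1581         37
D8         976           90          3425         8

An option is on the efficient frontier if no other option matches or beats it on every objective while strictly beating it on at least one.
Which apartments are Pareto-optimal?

D1, D2, D4, D5, D7, D8

D1: not dominated (best size).
D2: not dominated (best walk score).
D3: dominated by D5 (size 1462≥1399, walk score 43≥31, rent 2563≤3067, commute 24≤30).
D4: not dominated.
D5: not dominated.
D6: dominated by D3 (size 1399≥890, walk score 31≥24, rent 3067≤3340, commute 30≤39).
D7: not dominated.
D8: not dominated (best commute).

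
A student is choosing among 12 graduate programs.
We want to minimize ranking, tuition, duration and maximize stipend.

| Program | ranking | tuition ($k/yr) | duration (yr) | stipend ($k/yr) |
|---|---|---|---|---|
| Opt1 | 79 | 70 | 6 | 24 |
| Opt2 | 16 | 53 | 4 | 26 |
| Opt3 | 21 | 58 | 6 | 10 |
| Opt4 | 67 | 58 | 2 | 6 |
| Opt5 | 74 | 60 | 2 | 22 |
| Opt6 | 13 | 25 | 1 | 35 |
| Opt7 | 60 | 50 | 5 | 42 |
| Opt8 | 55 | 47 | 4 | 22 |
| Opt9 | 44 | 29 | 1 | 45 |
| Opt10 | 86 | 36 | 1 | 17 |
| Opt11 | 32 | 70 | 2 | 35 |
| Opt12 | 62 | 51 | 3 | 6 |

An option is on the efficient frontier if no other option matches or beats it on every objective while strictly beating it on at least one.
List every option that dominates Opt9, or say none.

Opt1: worse on ranking (79 vs 44).
Opt2: worse on tuition (53 vs 29).
Opt3: worse on tuition (58 vs 29).
Opt4: worse on ranking (67 vs 44).
Opt5: worse on ranking (74 vs 44).
Opt6: worse on stipend (35 vs 45).
Opt7: worse on ranking (60 vs 44).
Opt8: worse on ranking (55 vs 44).
Opt10: worse on ranking (86 vs 44).
Opt11: worse on tuition (70 vs 29).
Opt12: worse on ranking (62 vs 44).
No option dominates Opt9.

none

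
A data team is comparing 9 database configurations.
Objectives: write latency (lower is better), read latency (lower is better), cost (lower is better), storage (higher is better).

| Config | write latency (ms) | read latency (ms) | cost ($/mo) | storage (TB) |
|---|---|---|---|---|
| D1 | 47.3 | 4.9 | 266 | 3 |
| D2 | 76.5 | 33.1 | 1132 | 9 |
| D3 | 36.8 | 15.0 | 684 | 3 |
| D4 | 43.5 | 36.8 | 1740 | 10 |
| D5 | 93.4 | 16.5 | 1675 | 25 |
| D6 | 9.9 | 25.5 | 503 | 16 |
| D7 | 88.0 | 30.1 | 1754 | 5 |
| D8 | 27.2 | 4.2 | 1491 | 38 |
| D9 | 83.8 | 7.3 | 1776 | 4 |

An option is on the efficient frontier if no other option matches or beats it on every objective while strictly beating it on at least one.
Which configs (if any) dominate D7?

D6, D8

D6: write latency 9.9≤88.0, read latency 25.5≤30.1, cost 503≤1754, storage 16≥5 — dominates D7.
D8: write latency 27.2≤88.0, read latency 4.2≤30.1, cost 1491≤1754, storage 38≥5 — dominates D7.
Others (D1, D2, D3, D4, D5, D9) are each worse than D7 on at least one objective.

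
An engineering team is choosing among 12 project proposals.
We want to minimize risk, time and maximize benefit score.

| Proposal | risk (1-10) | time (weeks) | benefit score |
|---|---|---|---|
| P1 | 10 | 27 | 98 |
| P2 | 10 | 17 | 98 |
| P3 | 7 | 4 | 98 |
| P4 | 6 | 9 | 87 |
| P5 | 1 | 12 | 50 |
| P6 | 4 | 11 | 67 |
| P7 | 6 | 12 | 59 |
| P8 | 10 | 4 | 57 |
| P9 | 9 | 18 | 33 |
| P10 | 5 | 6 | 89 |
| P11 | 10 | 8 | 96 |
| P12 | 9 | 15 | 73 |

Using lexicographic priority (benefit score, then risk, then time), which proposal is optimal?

First maximize benefit score: best is 98, kept {P1, P2, P3}.
Then minimize risk: best is 7, kept {P3}.

P3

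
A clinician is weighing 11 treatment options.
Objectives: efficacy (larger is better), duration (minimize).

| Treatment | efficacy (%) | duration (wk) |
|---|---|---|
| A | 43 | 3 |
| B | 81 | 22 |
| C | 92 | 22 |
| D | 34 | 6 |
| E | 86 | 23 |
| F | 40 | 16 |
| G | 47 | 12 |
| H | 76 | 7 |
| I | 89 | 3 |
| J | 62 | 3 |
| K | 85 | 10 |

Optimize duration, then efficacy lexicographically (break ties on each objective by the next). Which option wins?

I

First minimize duration: best is 3, kept {A, I, J}.
Then maximize efficacy: best is 89, kept {I}.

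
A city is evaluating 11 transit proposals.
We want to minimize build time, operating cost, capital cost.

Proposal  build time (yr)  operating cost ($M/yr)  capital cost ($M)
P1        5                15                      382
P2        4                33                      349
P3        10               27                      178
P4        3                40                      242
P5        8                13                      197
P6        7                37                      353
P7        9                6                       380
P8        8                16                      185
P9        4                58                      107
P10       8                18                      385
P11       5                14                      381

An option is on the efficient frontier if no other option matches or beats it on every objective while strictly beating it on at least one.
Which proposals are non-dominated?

P2, P3, P4, P5, P7, P8, P9, P11

P1: dominated by P11 (build time 5≤5, operating cost 14≤15, capital cost 381≤382).
P2: not dominated.
P3: not dominated.
P4: not dominated (best build time).
P5: not dominated.
P6: dominated by P2 (build time 4≤7, operating cost 33≤37, capital cost 349≤353).
P7: not dominated (best operating cost).
P8: not dominated.
P9: not dominated (best capital cost).
P10: dominated by P1 (build time 5≤8, operating cost 15≤18, capital cost 382≤385).
P11: not dominated.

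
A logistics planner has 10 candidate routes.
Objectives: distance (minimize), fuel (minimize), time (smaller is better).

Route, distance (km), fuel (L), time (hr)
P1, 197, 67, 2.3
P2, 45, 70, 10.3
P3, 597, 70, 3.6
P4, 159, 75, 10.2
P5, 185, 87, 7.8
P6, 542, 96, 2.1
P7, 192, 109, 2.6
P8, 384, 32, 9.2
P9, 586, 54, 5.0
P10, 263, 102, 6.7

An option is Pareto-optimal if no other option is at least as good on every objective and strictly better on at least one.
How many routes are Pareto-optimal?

P1: not dominated.
P2: not dominated (best distance).
P3: dominated by P1 (distance 197≤597, fuel 67≤70, time 2.3≤3.6).
P4: not dominated.
P5: not dominated.
P6: not dominated (best time).
P7: not dominated.
P8: not dominated (best fuel).
P9: not dominated.
P10: dominated by P1 (distance 197≤263, fuel 67≤102, time 2.3≤6.7).
Pareto-optimal: P1, P2, P4, P5, P6, P7, P8, P9 → 8.

8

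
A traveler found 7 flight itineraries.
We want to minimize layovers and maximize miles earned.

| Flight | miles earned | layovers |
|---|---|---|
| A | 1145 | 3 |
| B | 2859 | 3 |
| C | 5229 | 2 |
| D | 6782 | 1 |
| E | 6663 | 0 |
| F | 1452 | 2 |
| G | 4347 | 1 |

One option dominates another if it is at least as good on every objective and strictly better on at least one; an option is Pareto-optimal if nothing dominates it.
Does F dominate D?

No

F vs D: F is worse on miles earned (1452 vs 6782), so it does not dominate D.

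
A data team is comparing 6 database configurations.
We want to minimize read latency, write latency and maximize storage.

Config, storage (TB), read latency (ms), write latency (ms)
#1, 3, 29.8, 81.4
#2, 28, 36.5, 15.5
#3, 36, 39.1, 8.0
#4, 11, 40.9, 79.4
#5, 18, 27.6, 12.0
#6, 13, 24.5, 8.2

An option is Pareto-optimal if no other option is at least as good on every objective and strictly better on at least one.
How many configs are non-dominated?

4

#1: dominated by #5 (storage 18≥3, read latency 27.6≤29.8, write latency 12.0≤81.4).
#2: not dominated.
#3: not dominated (best storage).
#4: dominated by #2 (storage 28≥11, read latency 36.5≤40.9, write latency 15.5≤79.4).
#5: not dominated.
#6: not dominated (best read latency).
Pareto-optimal: #2, #3, #5, #6 → 4.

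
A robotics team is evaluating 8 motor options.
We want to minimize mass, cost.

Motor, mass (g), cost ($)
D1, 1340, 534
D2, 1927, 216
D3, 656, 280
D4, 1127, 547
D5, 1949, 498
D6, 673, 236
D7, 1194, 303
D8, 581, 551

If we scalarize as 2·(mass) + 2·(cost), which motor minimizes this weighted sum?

D6

D1: 2·1340 + 2·534 = 3748
D2: 2·1927 + 2·216 = 4286
D3: 2·656 + 2·280 = 1872
D4: 2·1127 + 2·547 = 3348
D5: 2·1949 + 2·498 = 4894
D6: 2·673 + 2·236 = 1818
D7: 2·1194 + 2·303 = 2994
D8: 2·581 + 2·551 = 2264
Lowest: D6 at 1818.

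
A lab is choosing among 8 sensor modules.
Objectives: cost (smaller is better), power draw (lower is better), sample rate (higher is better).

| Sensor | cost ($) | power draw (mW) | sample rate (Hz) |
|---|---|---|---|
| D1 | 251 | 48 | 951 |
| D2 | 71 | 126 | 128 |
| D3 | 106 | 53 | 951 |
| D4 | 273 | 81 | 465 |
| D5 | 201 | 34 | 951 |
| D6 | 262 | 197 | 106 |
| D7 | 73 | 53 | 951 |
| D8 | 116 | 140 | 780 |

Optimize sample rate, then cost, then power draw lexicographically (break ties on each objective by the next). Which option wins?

First maximize sample rate: best is 951, kept {D1, D3, D5, D7}.
Then minimize cost: best is 73, kept {D7}.

D7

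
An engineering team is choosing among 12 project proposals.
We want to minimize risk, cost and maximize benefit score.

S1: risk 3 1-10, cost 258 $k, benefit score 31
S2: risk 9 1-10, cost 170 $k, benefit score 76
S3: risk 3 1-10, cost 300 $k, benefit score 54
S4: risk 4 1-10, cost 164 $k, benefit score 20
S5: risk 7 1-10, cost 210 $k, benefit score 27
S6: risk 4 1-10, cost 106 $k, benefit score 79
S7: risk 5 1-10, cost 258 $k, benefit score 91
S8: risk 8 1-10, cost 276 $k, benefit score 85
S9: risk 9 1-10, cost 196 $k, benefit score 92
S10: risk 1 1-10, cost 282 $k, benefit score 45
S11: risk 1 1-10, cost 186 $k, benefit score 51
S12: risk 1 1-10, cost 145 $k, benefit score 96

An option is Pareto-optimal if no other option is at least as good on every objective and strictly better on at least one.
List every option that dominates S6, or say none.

S1: worse on cost (258 vs 106).
S2: worse on risk (9 vs 4).
S3: worse on cost (300 vs 106).
S4: worse on cost (164 vs 106).
S5: worse on risk (7 vs 4).
S7: worse on risk (5 vs 4).
S8: worse on risk (8 vs 4).
S9: worse on risk (9 vs 4).
S10: worse on cost (282 vs 106).
S11: worse on cost (186 vs 106).
S12: worse on cost (145 vs 106).
No option dominates S6.

none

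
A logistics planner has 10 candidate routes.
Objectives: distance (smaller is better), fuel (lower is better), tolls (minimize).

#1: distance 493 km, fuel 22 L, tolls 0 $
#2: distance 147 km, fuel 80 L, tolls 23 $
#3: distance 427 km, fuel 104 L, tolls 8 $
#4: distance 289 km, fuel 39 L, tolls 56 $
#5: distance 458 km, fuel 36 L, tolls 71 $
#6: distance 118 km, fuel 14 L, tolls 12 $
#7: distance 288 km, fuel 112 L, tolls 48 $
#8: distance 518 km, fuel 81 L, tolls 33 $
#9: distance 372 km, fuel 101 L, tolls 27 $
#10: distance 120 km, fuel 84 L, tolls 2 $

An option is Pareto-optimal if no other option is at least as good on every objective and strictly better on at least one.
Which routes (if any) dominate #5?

#6: distance 118≤458, fuel 14≤36, tolls 12≤71 — dominates #5.
Others (#1, #2, #3, #4, #7, #8, #9, #10) are each worse than #5 on at least one objective.

#6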